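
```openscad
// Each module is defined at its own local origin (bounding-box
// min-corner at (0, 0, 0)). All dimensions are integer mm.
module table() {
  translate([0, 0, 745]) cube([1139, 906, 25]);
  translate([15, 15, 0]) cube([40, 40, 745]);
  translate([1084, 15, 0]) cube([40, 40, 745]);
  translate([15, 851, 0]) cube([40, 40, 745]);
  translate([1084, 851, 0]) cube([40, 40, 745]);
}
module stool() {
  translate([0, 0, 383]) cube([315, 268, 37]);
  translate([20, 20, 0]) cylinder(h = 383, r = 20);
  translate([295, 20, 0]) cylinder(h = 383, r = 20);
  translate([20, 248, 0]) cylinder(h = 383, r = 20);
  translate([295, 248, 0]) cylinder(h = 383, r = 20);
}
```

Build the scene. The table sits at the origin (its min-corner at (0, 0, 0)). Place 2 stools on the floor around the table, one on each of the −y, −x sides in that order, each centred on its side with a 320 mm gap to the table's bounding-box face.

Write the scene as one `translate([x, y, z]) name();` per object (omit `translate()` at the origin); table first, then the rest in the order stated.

table();
translate([412, -588, 0]) stool();
translate([-635, 319, 0]) stool();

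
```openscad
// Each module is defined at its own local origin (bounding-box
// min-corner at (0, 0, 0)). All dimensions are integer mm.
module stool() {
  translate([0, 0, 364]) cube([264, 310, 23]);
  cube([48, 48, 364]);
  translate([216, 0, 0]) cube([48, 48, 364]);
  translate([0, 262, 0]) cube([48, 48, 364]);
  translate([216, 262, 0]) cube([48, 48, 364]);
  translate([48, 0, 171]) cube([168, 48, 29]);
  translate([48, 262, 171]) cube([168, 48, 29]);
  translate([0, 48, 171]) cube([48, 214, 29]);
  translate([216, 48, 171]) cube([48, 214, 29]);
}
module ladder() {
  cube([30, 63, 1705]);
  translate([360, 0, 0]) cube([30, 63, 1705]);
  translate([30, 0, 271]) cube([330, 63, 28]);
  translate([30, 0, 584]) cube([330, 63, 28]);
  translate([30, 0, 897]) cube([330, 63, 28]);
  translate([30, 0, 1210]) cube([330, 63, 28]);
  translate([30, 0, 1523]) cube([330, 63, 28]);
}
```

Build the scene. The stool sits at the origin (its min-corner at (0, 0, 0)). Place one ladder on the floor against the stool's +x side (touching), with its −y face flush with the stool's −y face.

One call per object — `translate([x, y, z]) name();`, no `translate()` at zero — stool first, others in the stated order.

stool();
translate([264, 0, 0]) ladder();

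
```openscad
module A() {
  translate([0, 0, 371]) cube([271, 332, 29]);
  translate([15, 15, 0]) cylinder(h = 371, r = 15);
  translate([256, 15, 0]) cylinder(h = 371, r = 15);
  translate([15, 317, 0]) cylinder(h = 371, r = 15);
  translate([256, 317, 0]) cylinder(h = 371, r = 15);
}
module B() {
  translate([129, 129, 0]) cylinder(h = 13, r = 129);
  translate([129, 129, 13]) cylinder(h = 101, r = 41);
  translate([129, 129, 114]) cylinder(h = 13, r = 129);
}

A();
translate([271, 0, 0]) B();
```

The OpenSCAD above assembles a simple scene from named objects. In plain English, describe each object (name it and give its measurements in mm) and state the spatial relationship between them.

A is a four-legged stool. The seat is a 271×332×29 mm slab whose top surface is at z = 400 mm; four round legs, each 30 mm in diameter, run from the floor (z = 0) to the underside of the seat, each leg's axis is inset half a diameter from the nearest pair of seat edges (so the leg's bounding box is flush with the corner).

B is a spool: two coaxial disc flanges of radius 129 mm and thickness 13 mm, joined by a core cylinder of radius 41 mm and height 101 mm. The lower flange rests on z = 0 and the three cylinders share a vertical axis.

The spool is against the stool's +x side, with their −y faces flush.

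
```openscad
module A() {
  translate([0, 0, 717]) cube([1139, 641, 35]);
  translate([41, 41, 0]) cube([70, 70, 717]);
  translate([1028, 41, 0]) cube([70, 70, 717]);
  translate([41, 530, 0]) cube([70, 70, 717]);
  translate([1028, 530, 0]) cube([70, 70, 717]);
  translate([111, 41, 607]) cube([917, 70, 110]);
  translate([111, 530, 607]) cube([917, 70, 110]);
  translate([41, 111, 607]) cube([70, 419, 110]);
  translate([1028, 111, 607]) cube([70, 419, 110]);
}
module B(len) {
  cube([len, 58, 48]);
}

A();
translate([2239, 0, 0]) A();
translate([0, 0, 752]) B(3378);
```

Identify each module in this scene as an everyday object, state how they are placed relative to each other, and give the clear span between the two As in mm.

Second table starts at x = 2239; first ends at x = 1139; clear span = 2239 − 1139 = 1100 mm.

A is a table. B is a beam. A beam spans the tops of two tables. The clear span between the two tables is 1100 mm.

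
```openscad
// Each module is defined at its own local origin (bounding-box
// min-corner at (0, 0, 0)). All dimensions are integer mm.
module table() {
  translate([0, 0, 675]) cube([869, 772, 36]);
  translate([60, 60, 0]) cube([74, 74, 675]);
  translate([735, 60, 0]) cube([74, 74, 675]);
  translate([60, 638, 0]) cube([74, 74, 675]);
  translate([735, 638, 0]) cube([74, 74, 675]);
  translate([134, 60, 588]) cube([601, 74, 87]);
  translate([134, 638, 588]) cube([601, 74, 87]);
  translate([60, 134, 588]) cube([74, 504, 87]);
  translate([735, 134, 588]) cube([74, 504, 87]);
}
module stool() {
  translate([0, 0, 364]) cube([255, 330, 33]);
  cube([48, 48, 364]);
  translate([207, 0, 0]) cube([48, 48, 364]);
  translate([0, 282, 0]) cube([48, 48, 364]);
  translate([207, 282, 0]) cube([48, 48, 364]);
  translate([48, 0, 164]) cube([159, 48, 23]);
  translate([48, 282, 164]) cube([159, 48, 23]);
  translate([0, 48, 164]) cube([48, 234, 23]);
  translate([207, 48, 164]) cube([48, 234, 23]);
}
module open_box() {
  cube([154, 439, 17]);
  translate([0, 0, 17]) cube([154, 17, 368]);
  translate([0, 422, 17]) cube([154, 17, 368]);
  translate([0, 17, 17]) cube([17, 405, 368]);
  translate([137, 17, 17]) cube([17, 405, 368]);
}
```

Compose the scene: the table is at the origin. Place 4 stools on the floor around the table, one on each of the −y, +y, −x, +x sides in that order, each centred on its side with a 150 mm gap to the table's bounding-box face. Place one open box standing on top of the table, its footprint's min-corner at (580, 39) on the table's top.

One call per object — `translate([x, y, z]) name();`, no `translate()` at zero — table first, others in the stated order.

table();
translate([307, -480, 0]) stool();
translate([307, 922, 0]) stool();
translate([-405, 221, 0]) stool();
translate([1019, 221, 0]) stool();
translate([580, 39, 711]) open_box();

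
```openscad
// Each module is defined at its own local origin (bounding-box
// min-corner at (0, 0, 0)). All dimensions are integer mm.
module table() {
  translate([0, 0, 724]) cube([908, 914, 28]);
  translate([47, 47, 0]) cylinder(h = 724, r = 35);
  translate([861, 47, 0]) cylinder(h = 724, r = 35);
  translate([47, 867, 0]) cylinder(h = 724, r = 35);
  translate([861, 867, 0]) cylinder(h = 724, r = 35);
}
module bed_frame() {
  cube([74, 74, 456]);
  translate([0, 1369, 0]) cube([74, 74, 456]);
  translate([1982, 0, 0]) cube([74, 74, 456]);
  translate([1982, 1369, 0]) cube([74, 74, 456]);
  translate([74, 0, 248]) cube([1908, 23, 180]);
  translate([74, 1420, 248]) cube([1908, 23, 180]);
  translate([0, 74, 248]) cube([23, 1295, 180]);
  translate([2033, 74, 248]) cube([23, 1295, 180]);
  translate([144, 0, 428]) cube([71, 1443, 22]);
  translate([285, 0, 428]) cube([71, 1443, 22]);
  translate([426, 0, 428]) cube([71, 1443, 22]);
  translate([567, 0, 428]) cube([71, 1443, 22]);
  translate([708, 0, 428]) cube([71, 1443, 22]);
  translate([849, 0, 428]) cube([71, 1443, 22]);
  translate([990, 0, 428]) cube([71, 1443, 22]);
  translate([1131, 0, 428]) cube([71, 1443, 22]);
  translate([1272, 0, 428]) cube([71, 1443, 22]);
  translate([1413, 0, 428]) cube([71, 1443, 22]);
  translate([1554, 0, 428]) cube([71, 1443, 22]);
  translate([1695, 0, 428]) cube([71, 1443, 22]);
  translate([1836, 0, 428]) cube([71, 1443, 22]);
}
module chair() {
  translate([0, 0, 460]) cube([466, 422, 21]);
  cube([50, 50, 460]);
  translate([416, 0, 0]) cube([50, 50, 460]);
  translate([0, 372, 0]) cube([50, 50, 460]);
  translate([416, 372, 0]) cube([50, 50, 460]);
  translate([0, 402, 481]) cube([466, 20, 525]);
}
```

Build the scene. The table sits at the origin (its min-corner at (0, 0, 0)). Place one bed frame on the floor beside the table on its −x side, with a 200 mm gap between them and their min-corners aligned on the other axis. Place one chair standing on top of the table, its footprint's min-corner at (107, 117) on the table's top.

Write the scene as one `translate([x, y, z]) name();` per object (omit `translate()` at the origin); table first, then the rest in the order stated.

table();
translate([-2256, 0, 0]) bed_frame();
translate([107, 117, 752]) chair();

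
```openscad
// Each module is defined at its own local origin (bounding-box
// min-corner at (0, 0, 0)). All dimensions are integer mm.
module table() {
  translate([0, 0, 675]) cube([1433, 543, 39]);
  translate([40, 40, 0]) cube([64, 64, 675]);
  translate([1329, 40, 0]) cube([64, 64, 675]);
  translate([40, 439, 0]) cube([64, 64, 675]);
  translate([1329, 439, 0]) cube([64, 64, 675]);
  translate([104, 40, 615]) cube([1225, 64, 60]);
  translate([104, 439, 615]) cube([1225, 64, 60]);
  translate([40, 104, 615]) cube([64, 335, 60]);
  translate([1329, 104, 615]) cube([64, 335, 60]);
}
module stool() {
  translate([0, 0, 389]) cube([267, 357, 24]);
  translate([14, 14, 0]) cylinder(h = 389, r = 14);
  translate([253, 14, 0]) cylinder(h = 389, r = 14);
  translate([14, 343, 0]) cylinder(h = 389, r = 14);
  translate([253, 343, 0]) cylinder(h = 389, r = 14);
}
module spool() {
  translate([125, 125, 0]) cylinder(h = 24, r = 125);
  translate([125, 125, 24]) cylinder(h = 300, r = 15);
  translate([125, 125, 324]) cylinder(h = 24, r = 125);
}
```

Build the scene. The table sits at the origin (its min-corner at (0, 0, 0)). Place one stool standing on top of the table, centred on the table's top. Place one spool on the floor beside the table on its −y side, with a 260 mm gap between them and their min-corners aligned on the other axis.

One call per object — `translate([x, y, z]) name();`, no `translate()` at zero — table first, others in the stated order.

table();
translate([583, 93, 714]) stool();
translate([0, -510, 0]) spool();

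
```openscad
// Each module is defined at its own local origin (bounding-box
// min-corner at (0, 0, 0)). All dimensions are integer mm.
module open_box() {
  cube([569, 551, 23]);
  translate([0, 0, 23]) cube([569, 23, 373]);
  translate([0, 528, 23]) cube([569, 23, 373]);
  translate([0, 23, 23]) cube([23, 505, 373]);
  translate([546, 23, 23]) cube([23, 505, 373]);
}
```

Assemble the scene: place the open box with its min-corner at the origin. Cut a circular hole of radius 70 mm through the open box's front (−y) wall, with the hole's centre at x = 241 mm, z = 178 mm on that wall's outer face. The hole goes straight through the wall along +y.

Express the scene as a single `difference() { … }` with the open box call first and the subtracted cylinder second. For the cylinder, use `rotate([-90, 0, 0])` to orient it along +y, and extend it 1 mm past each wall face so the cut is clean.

difference() {
  open_box();
  translate([241, -1, 178]) rotate([-90, 0, 0]) cylinder(h = 25, r = 70);
}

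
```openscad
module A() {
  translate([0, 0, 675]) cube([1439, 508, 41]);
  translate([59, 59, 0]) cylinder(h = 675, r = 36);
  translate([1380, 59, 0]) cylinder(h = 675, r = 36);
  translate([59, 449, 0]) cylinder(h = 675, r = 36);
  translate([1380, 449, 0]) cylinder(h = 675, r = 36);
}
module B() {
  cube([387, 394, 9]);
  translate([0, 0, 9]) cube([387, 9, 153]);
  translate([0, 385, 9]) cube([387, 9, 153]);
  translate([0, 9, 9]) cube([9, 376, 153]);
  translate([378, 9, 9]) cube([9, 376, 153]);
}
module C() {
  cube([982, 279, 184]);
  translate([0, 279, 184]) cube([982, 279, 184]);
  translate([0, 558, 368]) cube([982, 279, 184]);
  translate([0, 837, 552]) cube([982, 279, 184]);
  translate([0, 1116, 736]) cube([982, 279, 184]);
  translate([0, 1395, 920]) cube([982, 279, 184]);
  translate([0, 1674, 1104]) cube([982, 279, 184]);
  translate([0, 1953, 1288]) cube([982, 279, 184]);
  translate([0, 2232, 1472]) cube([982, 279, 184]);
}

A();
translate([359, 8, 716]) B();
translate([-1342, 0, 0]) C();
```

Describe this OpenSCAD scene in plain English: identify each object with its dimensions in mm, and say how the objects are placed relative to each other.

A is a table: top 1439 mm (x) × 508 mm (y), 41 mm thick, upper face at z = 716 mm, on four round legs of 72 mm diameter, each leg's bounding box inset 23 mm from the nearest pair of top edges, running from z = 0 to the bottom of the top.

B is an open storage box with external size 387×394×162 mm and wall thickness 9 mm (the base is also 9 mm thick). The base covers the whole footprint; the four walls stand on the base, with the y-facing walls full-width and the x-facing walls fitting between their inner faces.

C is a straight staircase of 9 solid steps. Each step is 982 mm wide (x), 279 mm deep (y, the going) and 184 mm tall (the rise). The first step rests on the floor; each subsequent step sits one going further in +y and one rise higher in +z, directly behind and above the previous step with no overlap.

The open box is on top of the table. The staircase is on the floor beside the table on its −x side.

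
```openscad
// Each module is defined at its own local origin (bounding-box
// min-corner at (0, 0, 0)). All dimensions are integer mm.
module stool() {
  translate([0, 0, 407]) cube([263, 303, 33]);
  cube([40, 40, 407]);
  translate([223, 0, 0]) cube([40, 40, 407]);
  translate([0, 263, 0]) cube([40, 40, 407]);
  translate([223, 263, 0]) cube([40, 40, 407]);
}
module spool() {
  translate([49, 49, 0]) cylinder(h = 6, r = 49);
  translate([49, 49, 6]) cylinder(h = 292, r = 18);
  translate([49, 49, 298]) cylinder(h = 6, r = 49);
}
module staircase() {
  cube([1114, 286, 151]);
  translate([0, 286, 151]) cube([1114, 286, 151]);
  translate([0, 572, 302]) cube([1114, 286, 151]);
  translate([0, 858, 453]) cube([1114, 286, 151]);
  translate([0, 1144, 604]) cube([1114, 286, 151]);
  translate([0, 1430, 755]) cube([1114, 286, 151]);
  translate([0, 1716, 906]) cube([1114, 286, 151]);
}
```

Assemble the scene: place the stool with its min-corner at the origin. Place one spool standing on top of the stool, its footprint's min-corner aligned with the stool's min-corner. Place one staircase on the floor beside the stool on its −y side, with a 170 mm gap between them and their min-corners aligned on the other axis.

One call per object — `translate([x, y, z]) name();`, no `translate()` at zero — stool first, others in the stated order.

stool();
translate([0, 0, 440]) spool();
translate([0, -2172, 0]) staircase();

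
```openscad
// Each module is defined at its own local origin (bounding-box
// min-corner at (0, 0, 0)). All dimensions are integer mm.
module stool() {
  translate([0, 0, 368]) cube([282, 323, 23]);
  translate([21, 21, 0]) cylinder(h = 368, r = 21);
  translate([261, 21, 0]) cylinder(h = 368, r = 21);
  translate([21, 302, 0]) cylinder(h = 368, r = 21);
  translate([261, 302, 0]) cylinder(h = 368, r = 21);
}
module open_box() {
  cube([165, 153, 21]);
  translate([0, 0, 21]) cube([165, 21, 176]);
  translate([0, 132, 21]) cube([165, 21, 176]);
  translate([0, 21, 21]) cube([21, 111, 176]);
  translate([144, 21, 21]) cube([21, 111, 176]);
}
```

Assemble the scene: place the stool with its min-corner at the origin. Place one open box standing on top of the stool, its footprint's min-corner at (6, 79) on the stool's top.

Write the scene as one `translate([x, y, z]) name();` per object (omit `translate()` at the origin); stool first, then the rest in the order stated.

stool();
translate([6, 79, 391]) open_box();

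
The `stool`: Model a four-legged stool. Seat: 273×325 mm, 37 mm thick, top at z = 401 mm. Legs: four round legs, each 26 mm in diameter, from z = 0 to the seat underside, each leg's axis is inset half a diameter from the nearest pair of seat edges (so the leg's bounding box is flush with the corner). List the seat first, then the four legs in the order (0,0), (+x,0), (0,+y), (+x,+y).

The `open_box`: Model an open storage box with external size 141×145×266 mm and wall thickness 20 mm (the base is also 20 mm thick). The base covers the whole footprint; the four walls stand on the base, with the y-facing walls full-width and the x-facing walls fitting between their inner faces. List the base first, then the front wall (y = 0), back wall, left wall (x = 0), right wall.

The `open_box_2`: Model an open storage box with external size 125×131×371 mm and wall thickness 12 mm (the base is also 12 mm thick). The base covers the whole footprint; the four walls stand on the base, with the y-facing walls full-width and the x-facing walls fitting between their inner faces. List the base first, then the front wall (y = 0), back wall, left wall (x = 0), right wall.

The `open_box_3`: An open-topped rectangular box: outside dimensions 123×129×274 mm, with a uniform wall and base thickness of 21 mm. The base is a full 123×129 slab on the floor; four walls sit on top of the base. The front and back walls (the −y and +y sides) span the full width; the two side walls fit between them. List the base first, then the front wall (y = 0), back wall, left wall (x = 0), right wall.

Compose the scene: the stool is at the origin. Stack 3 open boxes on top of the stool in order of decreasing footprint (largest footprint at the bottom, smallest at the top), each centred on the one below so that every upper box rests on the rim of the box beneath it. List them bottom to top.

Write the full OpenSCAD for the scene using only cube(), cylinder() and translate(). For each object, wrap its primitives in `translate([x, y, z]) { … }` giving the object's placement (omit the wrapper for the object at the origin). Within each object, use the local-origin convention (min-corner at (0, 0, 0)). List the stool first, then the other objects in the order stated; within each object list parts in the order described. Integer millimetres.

translate([0, 0, 364]) cube([273, 325, 37]);
translate([13, 13, 0]) cylinder(h = 364, r = 13);
translate([260, 13, 0]) cylinder(h = 364, r = 13);
translate([13, 312, 0]) cylinder(h = 364, r = 13);
translate([260, 312, 0]) cylinder(h = 364, r = 13);
translate([66, 90, 401]) {
  cube([141, 145, 20]);
  translate([0, 0, 20]) cube([141, 20, 246]);
  translate([0, 125, 20]) cube([141, 20, 246]);
  translate([0, 20, 20]) cube([20, 105, 246]);
  translate([121, 20, 20]) cube([20, 105, 246]);
}
translate([74, 97, 667]) {
  cube([125, 131, 12]);
  translate([0, 0, 12]) cube([125, 12, 359]);
  translate([0, 119, 12]) cube([125, 12, 359]);
  translate([0, 12, 12]) cube([12, 107, 359]);
  translate([113, 12, 12]) cube([12, 107, 359]);
}
translate([75, 98, 1038]) {
  cube([123, 129, 21]);
  translate([0, 0, 21]) cube([123, 21, 253]);
  translate([0, 108, 21]) cube([123, 21, 253]);
  translate([0, 21, 21]) cube([21, 87, 253]);
  translate([102, 21, 21]) cube([21, 87, 253]);
}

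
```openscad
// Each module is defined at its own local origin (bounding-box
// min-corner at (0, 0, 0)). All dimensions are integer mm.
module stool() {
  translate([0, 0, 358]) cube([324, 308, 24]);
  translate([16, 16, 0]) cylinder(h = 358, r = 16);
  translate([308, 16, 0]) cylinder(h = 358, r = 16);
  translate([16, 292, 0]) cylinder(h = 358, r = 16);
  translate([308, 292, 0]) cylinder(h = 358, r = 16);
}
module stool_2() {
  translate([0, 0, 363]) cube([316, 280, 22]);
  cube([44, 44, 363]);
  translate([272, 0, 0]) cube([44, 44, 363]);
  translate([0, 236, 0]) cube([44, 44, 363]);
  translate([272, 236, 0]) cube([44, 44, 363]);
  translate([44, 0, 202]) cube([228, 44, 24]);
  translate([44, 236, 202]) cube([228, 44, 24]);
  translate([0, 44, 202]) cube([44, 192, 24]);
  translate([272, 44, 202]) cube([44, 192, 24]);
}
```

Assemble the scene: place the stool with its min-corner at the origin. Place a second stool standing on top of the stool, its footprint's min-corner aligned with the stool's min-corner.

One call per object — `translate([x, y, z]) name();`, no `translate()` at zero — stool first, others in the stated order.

stool();
translate([0, 0, 382]) stool_2();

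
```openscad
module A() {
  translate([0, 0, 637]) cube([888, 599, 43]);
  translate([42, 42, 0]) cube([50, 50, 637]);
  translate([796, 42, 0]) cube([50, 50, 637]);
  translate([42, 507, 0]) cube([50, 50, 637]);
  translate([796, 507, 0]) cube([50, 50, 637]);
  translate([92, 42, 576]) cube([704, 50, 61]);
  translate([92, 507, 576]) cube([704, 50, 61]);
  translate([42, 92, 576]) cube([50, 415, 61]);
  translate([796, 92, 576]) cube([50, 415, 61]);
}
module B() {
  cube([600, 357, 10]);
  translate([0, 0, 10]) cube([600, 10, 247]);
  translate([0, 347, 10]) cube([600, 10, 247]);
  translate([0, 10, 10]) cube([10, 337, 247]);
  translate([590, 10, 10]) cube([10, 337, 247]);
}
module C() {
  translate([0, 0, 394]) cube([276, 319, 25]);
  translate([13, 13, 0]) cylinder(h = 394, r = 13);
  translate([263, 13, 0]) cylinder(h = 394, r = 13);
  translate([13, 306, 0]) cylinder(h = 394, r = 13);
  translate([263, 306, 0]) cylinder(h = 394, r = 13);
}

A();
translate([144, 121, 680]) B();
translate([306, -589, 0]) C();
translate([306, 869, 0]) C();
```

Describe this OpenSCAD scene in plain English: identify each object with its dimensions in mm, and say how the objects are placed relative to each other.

A is a table: top 888 mm (x) × 599 mm (y), 43 mm thick, upper face at z = 680 mm, on four 50×50 mm square legs, each inset 42 mm from the nearest pair of top edges, running from z = 0 to the bottom of the top. Four apron rails, 50 mm thick and 61 mm tall, run between adjacent legs with their top edges flush with the underside of the top and their outer faces flush with the legs' outer faces.

B is an open storage box with external size 600×357×257 mm and wall thickness 10 mm (the base is also 10 mm thick). The base covers the whole footprint; the four walls stand on the base, with the y-facing walls full-width and the x-facing walls fitting between their inner faces.

C is a four-legged stool. The seat is 276×319 mm, 25 mm thick, top at z = 419 mm. It stands on four round legs, each 26 mm in diameter, from z = 0 to the seat underside, each leg's axis is inset half a diameter from the nearest pair of seat edges (so the leg's bounding box is flush with the corner).

The open box is on top of the table, centred. Two stools sit around the table at the −y, +y sides.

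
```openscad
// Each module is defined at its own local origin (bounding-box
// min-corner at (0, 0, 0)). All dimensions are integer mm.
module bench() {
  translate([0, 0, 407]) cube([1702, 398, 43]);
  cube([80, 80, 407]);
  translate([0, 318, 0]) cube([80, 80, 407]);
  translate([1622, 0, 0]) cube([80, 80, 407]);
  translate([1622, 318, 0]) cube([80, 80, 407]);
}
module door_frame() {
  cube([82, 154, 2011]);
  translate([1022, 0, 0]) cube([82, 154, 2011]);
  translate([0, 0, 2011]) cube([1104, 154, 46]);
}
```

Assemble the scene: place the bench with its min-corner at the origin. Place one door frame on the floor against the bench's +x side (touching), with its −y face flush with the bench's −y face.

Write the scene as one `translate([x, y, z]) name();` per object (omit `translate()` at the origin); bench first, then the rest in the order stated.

bench();
translate([1702, 0, 0]) door_frame();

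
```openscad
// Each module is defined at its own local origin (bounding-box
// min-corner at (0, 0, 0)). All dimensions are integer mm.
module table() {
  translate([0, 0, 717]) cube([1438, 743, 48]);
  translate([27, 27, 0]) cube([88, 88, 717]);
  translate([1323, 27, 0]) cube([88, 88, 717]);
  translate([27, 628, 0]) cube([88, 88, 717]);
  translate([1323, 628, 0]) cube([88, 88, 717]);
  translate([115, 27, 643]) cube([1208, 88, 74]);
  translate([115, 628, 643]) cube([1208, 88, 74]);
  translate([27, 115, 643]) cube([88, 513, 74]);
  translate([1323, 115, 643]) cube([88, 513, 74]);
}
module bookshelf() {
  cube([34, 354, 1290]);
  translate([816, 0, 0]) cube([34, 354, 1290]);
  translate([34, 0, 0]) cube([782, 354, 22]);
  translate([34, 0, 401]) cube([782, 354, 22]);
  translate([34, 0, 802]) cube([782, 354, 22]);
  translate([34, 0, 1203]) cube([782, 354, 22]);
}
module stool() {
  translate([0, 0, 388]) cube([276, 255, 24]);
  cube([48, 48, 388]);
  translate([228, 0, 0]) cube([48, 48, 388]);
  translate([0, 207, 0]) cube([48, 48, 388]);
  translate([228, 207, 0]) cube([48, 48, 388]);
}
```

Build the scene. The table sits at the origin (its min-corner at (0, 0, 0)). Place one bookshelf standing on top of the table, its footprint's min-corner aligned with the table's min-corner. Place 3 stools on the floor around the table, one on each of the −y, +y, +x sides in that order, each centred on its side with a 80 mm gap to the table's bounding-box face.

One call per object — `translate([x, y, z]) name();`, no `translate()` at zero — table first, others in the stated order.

table();
translate([0, 0, 765]) bookshelf();
translate([581, -335, 0]) stool();
translate([581, 823, 0]) stool();
translate([1518, 244, 0]) stool();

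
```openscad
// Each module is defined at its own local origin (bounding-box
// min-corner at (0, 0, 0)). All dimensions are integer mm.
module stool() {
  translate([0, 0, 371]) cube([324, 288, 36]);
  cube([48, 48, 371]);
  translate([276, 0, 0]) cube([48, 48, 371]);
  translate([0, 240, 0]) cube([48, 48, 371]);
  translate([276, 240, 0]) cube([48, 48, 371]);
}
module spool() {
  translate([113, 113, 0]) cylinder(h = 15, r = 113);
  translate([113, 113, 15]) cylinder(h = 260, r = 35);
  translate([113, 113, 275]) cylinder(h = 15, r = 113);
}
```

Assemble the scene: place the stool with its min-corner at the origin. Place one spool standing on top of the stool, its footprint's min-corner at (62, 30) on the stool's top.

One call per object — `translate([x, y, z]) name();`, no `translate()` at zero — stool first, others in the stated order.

stool();
translate([62, 30, 407]) spool();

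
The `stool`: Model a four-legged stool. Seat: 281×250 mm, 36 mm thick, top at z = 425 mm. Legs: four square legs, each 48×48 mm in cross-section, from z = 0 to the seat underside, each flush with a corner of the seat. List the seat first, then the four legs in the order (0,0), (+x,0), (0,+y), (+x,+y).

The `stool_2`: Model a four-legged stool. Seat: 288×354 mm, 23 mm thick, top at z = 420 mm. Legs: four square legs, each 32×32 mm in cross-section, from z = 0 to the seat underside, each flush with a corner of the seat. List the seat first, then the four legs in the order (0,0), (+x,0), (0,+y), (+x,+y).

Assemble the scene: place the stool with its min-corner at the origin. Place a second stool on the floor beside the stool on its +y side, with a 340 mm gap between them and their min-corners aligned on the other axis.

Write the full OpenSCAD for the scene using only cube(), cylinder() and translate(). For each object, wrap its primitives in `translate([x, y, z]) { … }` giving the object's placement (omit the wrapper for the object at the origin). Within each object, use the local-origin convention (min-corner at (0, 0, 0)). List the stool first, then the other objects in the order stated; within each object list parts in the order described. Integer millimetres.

translate([0, 0, 389]) cube([281, 250, 36]);
cube([48, 48, 389]);
translate([233, 0, 0]) cube([48, 48, 389]);
translate([0, 202, 0]) cube([48, 48, 389]);
translate([233, 202, 0]) cube([48, 48, 389]);
translate([0, 590, 0]) {
  translate([0, 0, 397]) cube([288, 354, 23]);
  cube([32, 32, 397]);
  translate([256, 0, 0]) cube([32, 32, 397]);
  translate([0, 322, 0]) cube([32, 32, 397]);
  translate([256, 322, 0]) cube([32, 32, 397]);
}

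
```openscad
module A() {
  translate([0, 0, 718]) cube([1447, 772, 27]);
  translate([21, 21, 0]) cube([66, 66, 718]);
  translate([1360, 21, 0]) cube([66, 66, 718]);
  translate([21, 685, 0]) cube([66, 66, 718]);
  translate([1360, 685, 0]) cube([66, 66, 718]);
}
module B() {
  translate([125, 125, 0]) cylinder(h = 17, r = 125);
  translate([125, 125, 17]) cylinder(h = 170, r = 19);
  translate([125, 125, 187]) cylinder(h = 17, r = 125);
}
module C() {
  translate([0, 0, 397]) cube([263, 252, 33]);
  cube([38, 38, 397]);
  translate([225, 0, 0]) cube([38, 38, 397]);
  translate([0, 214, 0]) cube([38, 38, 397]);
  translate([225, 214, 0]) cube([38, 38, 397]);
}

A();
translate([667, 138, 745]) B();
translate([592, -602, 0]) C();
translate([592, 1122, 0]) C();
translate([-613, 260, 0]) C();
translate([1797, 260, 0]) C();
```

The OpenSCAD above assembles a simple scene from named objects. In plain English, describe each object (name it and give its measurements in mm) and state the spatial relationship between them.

A is a table with a 1447×772 mm rectangular top, 27 mm thick, top surface at z = 745 mm, supported by four 66×66 mm square legs, each inset 21 mm from the nearest pair of top edges, running from the floor.

B is a spool: two coaxial disc flanges of radius 125 mm and thickness 17 mm, joined by a core cylinder of radius 19 mm and height 170 mm. The lower flange rests on z = 0 and the three cylinders share a vertical axis.

C is a four-legged stool. The seat is a 263×252×33 mm slab whose top surface is at z = 430 mm; four square legs, each 38×38 mm in cross-section, run from the floor (z = 0) to the underside of the seat, each flush with a corner of the seat.

The spool is on top of the table. Four stools sit around the table at the −y, +y, −x, +x sides.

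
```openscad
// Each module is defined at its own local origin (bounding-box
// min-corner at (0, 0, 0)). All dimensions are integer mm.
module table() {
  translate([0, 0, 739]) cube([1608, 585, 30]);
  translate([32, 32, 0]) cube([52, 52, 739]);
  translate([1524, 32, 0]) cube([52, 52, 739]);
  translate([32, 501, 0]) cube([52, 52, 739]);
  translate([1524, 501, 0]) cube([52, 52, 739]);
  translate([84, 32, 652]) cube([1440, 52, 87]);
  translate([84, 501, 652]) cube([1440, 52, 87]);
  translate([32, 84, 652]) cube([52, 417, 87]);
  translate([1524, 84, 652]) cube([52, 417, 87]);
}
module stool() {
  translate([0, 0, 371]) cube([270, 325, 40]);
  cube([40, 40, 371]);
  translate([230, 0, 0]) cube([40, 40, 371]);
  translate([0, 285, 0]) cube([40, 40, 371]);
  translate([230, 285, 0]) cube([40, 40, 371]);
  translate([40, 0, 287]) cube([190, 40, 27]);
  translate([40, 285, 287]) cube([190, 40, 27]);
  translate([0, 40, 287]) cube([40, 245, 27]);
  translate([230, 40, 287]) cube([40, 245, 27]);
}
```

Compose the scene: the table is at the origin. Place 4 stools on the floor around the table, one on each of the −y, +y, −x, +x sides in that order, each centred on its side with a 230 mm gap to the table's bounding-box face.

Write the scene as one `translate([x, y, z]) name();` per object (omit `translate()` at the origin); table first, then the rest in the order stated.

table();
translate([669, -555, 0]) stool();
translate([669, 815, 0]) stool();
translate([-500, 130, 0]) stool();
translate([1838, 130, 0]) stool();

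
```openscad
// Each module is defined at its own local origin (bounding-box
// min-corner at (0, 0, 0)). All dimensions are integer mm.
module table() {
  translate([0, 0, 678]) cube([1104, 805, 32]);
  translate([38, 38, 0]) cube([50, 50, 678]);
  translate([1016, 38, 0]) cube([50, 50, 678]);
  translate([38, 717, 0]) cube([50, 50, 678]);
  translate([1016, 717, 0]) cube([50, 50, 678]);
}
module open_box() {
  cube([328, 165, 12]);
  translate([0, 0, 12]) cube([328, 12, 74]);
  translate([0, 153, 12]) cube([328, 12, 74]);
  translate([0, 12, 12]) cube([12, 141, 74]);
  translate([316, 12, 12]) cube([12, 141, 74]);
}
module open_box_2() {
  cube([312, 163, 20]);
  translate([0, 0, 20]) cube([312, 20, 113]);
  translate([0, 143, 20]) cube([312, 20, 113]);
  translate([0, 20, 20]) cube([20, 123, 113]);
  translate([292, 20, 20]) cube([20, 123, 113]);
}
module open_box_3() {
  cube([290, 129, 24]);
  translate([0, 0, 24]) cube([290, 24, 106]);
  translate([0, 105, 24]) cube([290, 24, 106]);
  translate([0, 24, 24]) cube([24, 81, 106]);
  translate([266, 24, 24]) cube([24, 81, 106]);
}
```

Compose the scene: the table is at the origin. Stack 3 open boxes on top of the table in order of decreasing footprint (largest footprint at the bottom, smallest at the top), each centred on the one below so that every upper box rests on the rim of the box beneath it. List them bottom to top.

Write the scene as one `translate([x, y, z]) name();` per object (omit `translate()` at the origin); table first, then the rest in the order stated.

table();
translate([388, 320, 710]) open_box();
translate([396, 321, 796]) open_box_2();
translate([407, 338, 929]) open_box_3();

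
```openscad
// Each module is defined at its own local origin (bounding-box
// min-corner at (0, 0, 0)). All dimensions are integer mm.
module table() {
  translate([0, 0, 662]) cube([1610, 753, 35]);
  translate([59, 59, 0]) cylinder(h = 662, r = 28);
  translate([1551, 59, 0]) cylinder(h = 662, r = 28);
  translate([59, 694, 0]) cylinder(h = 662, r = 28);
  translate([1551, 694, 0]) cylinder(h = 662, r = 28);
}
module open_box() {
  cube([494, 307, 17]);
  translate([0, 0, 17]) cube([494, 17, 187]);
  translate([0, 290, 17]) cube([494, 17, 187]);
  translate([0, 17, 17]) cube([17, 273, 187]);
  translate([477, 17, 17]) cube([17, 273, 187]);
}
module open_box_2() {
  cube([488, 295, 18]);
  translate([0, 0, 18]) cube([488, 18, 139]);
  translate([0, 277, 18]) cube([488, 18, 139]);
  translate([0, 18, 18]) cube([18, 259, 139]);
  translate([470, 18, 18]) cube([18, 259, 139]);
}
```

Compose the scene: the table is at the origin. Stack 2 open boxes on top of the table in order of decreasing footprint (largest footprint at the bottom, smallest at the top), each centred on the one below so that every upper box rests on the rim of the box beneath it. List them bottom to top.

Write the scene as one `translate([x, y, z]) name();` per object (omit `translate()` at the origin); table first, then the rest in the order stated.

table();
translate([558, 223, 697]) open_box();
translate([561, 229, 901]) open_box_2();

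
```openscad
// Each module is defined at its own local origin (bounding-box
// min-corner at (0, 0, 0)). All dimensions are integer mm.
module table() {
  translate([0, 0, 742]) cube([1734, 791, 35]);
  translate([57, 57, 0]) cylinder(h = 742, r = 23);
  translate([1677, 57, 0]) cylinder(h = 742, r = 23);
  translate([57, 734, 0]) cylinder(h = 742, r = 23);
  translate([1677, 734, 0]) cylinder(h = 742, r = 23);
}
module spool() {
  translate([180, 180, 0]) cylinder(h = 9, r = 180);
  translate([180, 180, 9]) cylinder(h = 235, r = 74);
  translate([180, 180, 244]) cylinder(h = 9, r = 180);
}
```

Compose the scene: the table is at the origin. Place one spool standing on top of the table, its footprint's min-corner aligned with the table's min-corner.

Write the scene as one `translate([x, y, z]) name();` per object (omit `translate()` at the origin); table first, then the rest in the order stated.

table();
translate([0, 0, 777]) spool();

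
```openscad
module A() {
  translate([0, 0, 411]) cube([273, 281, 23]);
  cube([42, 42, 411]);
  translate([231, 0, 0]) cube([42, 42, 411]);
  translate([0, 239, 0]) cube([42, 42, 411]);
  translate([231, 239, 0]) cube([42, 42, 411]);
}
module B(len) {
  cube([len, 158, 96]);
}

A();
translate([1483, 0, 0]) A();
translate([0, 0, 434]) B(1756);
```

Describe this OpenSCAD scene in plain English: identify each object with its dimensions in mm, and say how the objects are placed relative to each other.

A is a four-legged stool. The seat is 273×281 mm, 23 mm thick, top at z = 434 mm. It stands on four square legs, each 42×42 mm in cross-section, from z = 0 to the seat underside, each flush with a corner of the seat.

B is a rectangular beam 1756 mm long (x), 158 mm deep (y), 96 mm thick (z).

The beam spans the tops of two stools placed 1210 mm apart, resting at z = 434 mm.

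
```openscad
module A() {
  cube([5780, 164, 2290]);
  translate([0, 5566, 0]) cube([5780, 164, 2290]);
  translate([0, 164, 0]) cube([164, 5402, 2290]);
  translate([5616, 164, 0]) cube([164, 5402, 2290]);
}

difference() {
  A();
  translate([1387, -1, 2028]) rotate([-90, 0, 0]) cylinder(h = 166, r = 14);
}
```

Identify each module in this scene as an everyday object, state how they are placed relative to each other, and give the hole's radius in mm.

A is a house frame. The house frame has a circular hole through its front wall. The hole's radius is 14 mm.

The subtracted cylinder has r = 14 mm.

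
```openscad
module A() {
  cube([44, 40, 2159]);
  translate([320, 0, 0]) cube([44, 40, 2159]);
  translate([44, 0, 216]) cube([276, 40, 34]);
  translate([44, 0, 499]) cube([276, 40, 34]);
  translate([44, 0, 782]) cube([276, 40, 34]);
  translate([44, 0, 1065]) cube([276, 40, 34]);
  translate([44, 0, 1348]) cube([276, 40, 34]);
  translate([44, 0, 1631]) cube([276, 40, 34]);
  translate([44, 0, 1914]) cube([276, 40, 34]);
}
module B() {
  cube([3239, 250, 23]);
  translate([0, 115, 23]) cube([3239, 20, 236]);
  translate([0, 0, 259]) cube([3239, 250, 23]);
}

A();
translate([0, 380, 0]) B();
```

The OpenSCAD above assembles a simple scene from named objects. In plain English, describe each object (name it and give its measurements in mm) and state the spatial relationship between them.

A is a wooden ladder with two side rails of 44×40 mm section and 2159 mm height, set 364 mm apart overall. Between them run 7 rectangular rungs (40 mm deep, 34 mm thick), front faces flush with the rails' −y face. The bottom of the first rung is 216 mm above the floor and each subsequent rung is 283 mm higher than the one below.

B is an I-beam lying along x, 3239 mm long. Overall section height 282 mm. Two flanges 250 mm wide (y) and 23 mm thick, one on the floor and one at the top; a web 20 mm thick runs between them, centred on the flange width.

The I-beam is on the floor beside the ladder on its +y side.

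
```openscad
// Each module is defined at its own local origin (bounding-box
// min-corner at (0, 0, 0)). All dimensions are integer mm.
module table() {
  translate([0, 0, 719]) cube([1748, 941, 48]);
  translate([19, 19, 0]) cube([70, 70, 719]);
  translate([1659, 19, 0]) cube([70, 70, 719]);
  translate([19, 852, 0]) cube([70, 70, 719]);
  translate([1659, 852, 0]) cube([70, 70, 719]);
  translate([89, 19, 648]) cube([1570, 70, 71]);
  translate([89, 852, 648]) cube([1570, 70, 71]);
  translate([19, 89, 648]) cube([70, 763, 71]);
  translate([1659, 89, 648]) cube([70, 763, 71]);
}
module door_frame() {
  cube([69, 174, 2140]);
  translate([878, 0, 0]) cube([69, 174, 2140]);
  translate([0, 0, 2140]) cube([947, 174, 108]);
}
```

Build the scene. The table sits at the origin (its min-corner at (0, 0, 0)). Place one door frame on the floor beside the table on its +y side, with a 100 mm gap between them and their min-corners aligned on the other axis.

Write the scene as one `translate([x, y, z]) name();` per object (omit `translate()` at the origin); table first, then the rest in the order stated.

table();
translate([0, 1041, 0]) door_frame();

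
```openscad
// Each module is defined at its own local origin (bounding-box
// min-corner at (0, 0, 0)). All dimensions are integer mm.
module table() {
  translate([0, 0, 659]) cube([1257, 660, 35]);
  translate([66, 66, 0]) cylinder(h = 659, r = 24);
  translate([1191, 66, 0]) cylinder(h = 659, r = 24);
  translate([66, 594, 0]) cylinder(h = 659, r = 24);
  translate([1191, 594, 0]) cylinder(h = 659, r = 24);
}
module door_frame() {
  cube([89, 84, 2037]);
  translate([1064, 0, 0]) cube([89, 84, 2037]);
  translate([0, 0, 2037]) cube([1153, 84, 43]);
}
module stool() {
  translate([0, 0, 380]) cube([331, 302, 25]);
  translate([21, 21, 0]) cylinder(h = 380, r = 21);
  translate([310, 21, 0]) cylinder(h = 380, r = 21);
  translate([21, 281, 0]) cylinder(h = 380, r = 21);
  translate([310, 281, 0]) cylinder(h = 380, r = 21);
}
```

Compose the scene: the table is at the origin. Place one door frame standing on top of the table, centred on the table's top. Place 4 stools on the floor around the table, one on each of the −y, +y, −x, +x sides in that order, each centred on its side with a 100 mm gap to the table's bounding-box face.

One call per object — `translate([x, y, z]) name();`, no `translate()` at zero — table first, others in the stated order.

table();
translate([52, 288, 694]) door_frame();
translate([463, -402, 0]) stool();
translate([463, 760, 0]) stool();
translate([-431, 179, 0]) stool();
translate([1357, 179, 0]) stool();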